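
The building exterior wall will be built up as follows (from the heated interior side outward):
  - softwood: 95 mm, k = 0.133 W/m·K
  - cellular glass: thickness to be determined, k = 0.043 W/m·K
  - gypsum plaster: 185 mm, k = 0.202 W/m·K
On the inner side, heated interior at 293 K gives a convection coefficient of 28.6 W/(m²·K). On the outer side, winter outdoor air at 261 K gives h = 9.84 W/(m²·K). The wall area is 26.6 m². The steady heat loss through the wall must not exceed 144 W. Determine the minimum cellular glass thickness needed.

Series thermal resistances:
R_inner film = 1/(h_i·A) = 1/(28.6×26.6) = 0.001314 K/W
R_softwood = L/(kA) = 0.095/(0.133×26.6) = 0.02685 K/W
R_gypsum plaster = L/(kA) = 0.185/(0.202×26.6) = 0.03443 K/W
R_outer film = 1/(h_o·A) = 1/(9.84×26.6) = 0.003821 K/W
Sum of the known resistances R_other = 0.06642 K/W
Required total resistance R_tot = ΔT/Q_allow = 32/144 = 0.2222 K/W
R_cellular glass = R_tot − R_other = 0.1558 K/W
L = R·k·A = 0.1558×0.043×26.6

L ≈ 178 mm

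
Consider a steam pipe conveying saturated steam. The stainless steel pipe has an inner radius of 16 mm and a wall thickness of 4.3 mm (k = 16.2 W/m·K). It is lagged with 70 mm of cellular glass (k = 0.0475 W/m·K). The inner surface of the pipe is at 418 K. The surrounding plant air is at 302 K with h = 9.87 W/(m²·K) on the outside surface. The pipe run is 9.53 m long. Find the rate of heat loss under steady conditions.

Q ≈ 213 W

Treating each annulus and film as a series resistance:
R_stainless steel pipe wall = ln(20.3/16)/(2π×16.2×9.53) = 2.454×10^-4 K/W
R_cellular glass = ln(90.3/20.3)/(2π×0.0475×9.53) = 0.5248 K/W
R_outer film = 1/(h_o·2πr_oL) = 1/(9.87×2π×0.0903×9.53) = 0.01874 K/W
R_total = 0.5437 K/W
Q = ΔT/R_total = 116/0.5437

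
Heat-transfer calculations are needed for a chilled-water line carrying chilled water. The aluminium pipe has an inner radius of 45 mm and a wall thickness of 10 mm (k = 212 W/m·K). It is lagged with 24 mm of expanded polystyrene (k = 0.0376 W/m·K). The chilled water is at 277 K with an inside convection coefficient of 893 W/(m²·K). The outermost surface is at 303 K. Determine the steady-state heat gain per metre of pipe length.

q′ ≈ 16.9 W/m

For a radial system each layer contributes R = ln(r_out/r_in)/(2πkL); films add R = 1/(hA).
R_inner film = 1/(h_i·2πr₁L) = 1/(893×2π×0.045×1) = 0.003961 K/W
R_aluminium pipe wall = ln(55/45)/(2π×212×1) = 1.506×10^-4 K/W
R_expanded polystyrene = ln(79/55)/(2π×0.0376×1) = 1.533 K/W
R_total = 1.537 K/W
Q = ΔT/R_total = 26/1.537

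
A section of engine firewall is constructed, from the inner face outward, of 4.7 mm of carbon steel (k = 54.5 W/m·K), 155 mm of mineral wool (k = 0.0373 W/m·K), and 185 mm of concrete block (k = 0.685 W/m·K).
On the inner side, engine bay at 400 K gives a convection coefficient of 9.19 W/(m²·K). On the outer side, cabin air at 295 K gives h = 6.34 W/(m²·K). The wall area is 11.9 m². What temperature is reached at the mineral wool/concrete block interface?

T ≈ 305 K

Treating each layer as a thermal resistance in series:
R_inner film = 1/(h_i·A) = 1/(9.19×11.9) = 0.009144 K/W
R_carbon steel = L/(kA) = 0.0047/(54.5×11.9) = 7.247×10^-6 K/W
R_mineral wool = L/(kA) = 0.155/(0.0373×11.9) = 0.3492 K/W
R_concrete block = L/(kA) = 0.185/(0.685×11.9) = 0.0227 K/W
R_outer film = 1/(h_o·A) = 1/(6.34×11.9) = 0.01325 K/W
R_total = 0.3943 K/W;  Q = ΔT/R_total = 105/0.3943 = 266.3 W
T_interface = T_inner − Q·ΣR(inner→interface) = 400 − 266×0.3584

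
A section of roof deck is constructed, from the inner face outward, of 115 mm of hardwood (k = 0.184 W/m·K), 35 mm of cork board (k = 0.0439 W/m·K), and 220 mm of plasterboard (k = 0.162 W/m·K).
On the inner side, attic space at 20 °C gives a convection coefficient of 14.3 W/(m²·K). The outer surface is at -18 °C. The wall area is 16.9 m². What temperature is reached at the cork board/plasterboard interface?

Model the wall as resistances in series:
R_inner film = 1/(h_i·A) = 1/(14.3×16.9) = 0.004138 K/W
R_hardwood = L/(kA) = 0.115/(0.184×16.9) = 0.03698 K/W
R_cork board = L/(kA) = 0.035/(0.0439×16.9) = 0.04718 K/W
R_plasterboard = L/(kA) = 0.22/(0.162×16.9) = 0.08036 K/W
R_total = 0.1687 K/W;  Q = ΔT/R_total = 38/0.1687 = 225.3 W
T_interface = T_inner − Q·ΣR(inner→interface) = 20 − 225×0.0883

T ≈ 0.106 °C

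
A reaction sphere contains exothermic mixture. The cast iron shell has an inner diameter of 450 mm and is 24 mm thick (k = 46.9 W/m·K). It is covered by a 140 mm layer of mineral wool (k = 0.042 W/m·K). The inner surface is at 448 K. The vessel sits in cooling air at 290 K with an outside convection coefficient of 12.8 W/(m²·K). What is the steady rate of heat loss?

Q ≈ 56.8 W

For a spherical shell R = (1/r₁ − 1/r₂)/(4πk); film R = 1/(h·4πr²). In series:
R_cast iron shell = (1/0.225 − 1/0.249)/(4π×46.9) = 7.269×10^-4 K/W
R_mineral wool = (1/0.249 − 1/0.389)/(4π×0.042) = 2.739 K/W
R_outer film = 1/(h·4πr_o²) = 1/(12.8×4π×0.389²) = 0.04108 K/W
R_total = 2.78 K/W
Q = ΔT/R_total = 158/2.78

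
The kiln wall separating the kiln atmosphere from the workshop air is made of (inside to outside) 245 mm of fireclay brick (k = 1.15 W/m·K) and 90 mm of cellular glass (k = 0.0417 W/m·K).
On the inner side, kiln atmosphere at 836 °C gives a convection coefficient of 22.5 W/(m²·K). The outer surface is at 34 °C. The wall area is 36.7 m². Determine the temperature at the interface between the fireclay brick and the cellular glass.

Thermal resistances in series:
R_inner film = 1/(h_i·A) = 1/(22.5×36.7) = 0.001211 K/W
R_fireclay brick = L/(kA) = 0.245/(1.15×36.7) = 0.005805 K/W
R_cellular glass = L/(kA) = 0.09/(0.0417×36.7) = 0.05881 K/W
R_total = 0.06582 K/W;  Q = ΔT/R_total = 802/0.06582 = 12180 W
T_interface = T_inner − Q·ΣR(inner→interface) = 836 − 12200×0.007016

T ≈ 751 °C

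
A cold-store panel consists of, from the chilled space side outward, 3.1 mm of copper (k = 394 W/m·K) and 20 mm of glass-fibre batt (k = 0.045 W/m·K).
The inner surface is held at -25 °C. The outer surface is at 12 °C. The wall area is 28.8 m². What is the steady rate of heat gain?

Q ≈ 2400 W

Series thermal resistances:
R_copper = L/(kA) = 0.0031/(394×28.8) = 2.732×10^-7 K/W
R_glass-fibre batt = L/(kA) = 0.02/(0.045×28.8) = 0.01543 K/W
R_total = 0.01543 K/W
Q = ΔT / R_total = 37 / 0.01543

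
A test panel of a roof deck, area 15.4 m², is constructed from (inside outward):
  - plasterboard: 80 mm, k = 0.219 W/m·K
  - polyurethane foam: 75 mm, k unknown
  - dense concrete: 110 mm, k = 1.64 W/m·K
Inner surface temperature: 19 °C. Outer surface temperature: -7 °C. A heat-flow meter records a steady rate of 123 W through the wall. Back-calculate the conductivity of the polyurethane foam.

Treating each layer as a thermal resistance in series:
R_plasterboard = L/(kA) = 0.08/(0.219×15.4) = 0.02372 K/W
R_dense concrete = L/(kA) = 0.11/(1.64×15.4) = 0.004355 K/W
Sum of known resistances R_other = 0.02808 K/W
Total R = ΔT/Q = 26/123 = 0.2114 K/W
R_polyurethane foam = R_total − R_other = 0.1833 K/W
k = L/(R·A) = 0.075/(0.1833×15.4)

k ≈ 0.0266 W/(m·K)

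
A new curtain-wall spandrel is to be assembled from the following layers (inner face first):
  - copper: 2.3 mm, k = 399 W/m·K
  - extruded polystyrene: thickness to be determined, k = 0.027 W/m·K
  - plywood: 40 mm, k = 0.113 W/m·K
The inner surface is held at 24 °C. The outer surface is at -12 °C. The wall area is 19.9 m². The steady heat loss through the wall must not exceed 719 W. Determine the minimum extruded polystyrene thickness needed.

L ≈ 17.3 mm

Series thermal resistances:
R_copper = L/(kA) = 0.0023/(399×19.9) = 2.897×10^-7 K/W
R_plywood = L/(kA) = 0.04/(0.113×19.9) = 0.01779 K/W
Sum of the known resistances R_other = 0.01779 K/W
Required total resistance R_tot = ΔT/Q_allow = 36/719 = 0.05007 K/W
R_extruded polystyrene = R_tot − R_other = 0.03228 K/W
L = R·k·A = 0.03228×0.027×19.9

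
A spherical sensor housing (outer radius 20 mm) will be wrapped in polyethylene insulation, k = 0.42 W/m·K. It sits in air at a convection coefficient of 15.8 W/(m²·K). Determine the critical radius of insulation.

r_cr ≈ 53.2 mm

For a sphere r_cr = 2k/h = 2×0.42/15.8
r_cr = 53.2 mm; since the bare radius (20 mm) is below r_cr, adding a thin layer of insulation will *increase* heat loss.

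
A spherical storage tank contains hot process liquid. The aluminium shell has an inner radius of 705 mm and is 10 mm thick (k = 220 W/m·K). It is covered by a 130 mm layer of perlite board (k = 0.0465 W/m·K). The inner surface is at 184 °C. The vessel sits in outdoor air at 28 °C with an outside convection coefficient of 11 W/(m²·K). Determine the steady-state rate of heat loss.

Radial (spherical) resistances in series:
R_aluminium shell = (1/0.705 − 1/0.715)/(4π×220) = 7.176×10^-6 K/W
R_perlite board = (1/0.715 − 1/0.845)/(4π×0.0465) = 0.3682 K/W
R_outer film = 1/(h·4πr_o²) = 1/(11×4π×0.845²) = 0.01013 K/W
R_total = 0.3784 K/W
Q = ΔT/R_total = 156/0.3784

Q ≈ 412 W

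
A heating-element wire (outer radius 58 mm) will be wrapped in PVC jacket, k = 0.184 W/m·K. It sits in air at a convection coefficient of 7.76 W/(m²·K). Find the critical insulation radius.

r_cr ≈ 23.7 mm

For a cylinder r_cr = k/h = 0.184/7.76
r_cr = 23.7 mm; since the bare radius (58 mm) is above r_cr, any added insulation will reduce heat loss.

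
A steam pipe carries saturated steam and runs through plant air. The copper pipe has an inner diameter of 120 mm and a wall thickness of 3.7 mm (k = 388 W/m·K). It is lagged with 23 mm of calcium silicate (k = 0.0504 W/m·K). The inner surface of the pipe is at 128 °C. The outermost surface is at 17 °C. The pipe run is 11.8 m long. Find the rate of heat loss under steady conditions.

Q ≈ 1350 W

Cylindrical conduction, so R = ln(r₂/r₁)/(2πkL) per layer, in series:
R_copper pipe wall = ln(63.7/60)/(2π×388×11.8) = 2.08×10^-6 K/W
R_calcium silicate = ln(86.7/63.7)/(2π×0.0504×11.8) = 0.0825 K/W
R_total = 0.0825 K/W
Q = ΔT/R_total = 111/0.0825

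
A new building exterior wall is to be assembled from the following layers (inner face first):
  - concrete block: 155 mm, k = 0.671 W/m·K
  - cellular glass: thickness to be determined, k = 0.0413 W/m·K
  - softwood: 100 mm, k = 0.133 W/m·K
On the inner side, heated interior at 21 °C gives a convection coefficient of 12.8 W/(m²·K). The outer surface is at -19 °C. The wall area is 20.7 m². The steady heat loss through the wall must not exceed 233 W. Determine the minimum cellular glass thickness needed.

L ≈ 103 mm

Using the resistance-network approach (series):
R_inner film = 1/(h_i·A) = 1/(12.8×20.7) = 0.003774 K/W
R_concrete block = L/(kA) = 0.155/(0.671×20.7) = 0.01116 K/W
R_softwood = L/(kA) = 0.1/(0.133×20.7) = 0.03632 K/W
Sum of the known resistances R_other = 0.05126 K/W
Required total resistance R_tot = ΔT/Q_allow = 40/233 = 0.1717 K/W
R_cellular glass = R_tot − R_other = 0.1204 K/W
L = R·k·A = 0.1204×0.0413×20.7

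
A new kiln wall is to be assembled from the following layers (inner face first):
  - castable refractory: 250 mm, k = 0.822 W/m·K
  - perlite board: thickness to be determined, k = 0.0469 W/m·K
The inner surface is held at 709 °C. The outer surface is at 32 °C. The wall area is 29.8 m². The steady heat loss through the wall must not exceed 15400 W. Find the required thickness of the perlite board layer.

L ≈ 47.2 mm

Model the wall as resistances in series:
R_castable refractory = L/(kA) = 0.25/(0.822×29.8) = 0.01021 K/W
Sum of the known resistances R_other = 0.01021 K/W
Required total resistance R_tot = ΔT/Q_allow = 677/15400 = 0.04396 K/W
R_perlite board = R_tot − R_other = 0.03376 K/W
L = R·k·A = 0.03376×0.0469×29.8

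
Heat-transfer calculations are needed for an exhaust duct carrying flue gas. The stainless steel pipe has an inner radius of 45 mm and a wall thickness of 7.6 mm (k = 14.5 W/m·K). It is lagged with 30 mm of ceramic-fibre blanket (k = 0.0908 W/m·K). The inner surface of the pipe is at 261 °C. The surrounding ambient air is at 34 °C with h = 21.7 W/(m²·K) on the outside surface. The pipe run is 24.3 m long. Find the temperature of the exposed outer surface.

Cylindrical conduction, so R = ln(r₂/r₁)/(2πkL) per layer, in series:
R_stainless steel pipe wall = ln(52.6/45)/(2π×14.5×24.3) = 7.049×10^-5 K/W
R_ceramic-fibre blanket = ln(82.6/52.6)/(2π×0.0908×24.3) = 0.03255 K/W
R_outer film = 1/(h_o·2πr_oL) = 1/(21.7×2π×0.0826×24.3) = 0.003654 K/W
R_total = 0.03628 K/W
Q = ΔT/R_total = 227/0.03628
Q = 6260 W
T_interface = T_inner − Q·ΣR(inner→interface) = 261 − 6260×0.03262

T ≈ 56.9 °C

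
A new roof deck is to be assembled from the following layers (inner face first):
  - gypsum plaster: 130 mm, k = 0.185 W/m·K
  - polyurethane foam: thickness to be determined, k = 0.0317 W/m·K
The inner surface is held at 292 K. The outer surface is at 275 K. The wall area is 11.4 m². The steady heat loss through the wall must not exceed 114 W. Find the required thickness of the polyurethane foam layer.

Using the resistance-network approach (series):
R_gypsum plaster = L/(kA) = 0.13/(0.185×11.4) = 0.06164 K/W
Sum of the known resistances R_other = 0.06164 K/W
Required total resistance R_tot = ΔT/Q_allow = 17/114 = 0.1491 K/W
R_polyurethane foam = R_tot − R_other = 0.08748 K/W
L = R·k·A = 0.08748×0.0317×11.4

L ≈ 31.6 mm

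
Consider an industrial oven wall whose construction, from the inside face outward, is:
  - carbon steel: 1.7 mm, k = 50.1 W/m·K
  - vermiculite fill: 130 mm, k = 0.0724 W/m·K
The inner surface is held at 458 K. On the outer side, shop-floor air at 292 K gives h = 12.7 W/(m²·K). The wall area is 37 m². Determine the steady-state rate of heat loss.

Thermal resistances in series:
R_carbon steel = L/(kA) = 0.0017/(50.1×37) = 9.171×10^-7 K/W
R_vermiculite fill = L/(kA) = 0.13/(0.0724×37) = 0.04853 K/W
R_outer film = 1/(h_o·A) = 1/(12.7×37) = 0.002128 K/W
R_total = 0.05066 K/W
Q = ΔT / R_total = 166 / 0.05066

Q ≈ 3280 W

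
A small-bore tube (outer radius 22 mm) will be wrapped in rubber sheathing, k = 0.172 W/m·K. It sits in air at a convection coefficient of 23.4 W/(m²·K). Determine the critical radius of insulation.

r_cr ≈ 7.35 mm

For a cylinder r_cr = k/h = 0.172/23.4
r_cr = 7.35 mm; since the bare radius (22 mm) is above r_cr, any added insulation will reduce heat loss.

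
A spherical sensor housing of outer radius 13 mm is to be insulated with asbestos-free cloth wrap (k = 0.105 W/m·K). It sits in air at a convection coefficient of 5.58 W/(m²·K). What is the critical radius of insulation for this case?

For a sphere r_cr = 2k/h = 2×0.105/5.58
r_cr = 37.6 mm; since the bare radius (13 mm) is below r_cr, adding a thin layer of insulation will *increase* heat loss.

r_cr ≈ 37.6 mm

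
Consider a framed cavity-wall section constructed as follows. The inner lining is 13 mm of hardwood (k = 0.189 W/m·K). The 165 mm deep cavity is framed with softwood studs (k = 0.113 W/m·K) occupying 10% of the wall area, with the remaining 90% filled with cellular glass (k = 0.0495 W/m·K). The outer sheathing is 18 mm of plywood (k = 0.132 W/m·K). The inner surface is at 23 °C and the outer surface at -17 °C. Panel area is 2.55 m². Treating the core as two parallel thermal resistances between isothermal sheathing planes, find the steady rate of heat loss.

Q ≈ 32.3 W

Sheathing layers in series; stud and cavity paths in parallel between them.
R_inner = 0.013/(0.189×2.55) = 0.02697 K/W
R_stud  = 0.165/(0.113×0.1×2.55) = 5.726 K/W
R_cav   = 0.165/(0.0495×0.9×2.55) = 1.452 K/W
1/R_core = 1/R_stud + 1/R_cav → R_core = 1.159 K/W
R_outer = 0.018/(0.132×2.55) = 0.05348 K/W
R_total = 1.239 K/W
Q = ΔT/R_total = 40/1.239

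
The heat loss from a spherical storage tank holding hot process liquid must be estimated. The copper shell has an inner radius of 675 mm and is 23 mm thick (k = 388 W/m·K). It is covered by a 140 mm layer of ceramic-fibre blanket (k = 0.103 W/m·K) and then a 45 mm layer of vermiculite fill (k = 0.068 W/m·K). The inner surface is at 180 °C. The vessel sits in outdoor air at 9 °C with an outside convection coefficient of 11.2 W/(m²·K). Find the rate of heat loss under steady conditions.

Radial (spherical) resistances in series:
R_copper shell = (1/0.675 − 1/0.698)/(4π×388) = 1.001×10^-5 K/W
R_ceramic-fibre blanket = (1/0.698 − 1/0.838)/(4π×0.103) = 0.1849 K/W
R_vermiculite fill = (1/0.838 − 1/0.883)/(4π×0.068) = 0.07117 K/W
R_outer film = 1/(h·4πr_o²) = 1/(11.2×4π×0.883²) = 0.009113 K/W
R_total = 0.2652 K/W
Q = ΔT/R_total = 171/0.2652

Q ≈ 645 W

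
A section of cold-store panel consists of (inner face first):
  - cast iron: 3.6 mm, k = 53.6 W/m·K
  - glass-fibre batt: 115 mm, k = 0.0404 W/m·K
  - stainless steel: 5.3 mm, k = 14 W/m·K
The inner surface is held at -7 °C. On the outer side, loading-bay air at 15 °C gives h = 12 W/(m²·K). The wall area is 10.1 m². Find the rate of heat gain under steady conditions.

Q ≈ 75.8 W

Using the resistance-network approach (series):
R_cast iron = L/(kA) = 0.0036/(53.6×10.1) = 6.65×10^-6 K/W
R_glass-fibre batt = L/(kA) = 0.115/(0.0404×10.1) = 0.2818 K/W
R_stainless steel = L/(kA) = 0.0053/(14×10.1) = 3.748×10^-5 K/W
R_outer film = 1/(h_o·A) = 1/(12×10.1) = 0.008251 K/W
R_total = 0.2901 K/W
Q = ΔT / R_total = 22 / 0.2901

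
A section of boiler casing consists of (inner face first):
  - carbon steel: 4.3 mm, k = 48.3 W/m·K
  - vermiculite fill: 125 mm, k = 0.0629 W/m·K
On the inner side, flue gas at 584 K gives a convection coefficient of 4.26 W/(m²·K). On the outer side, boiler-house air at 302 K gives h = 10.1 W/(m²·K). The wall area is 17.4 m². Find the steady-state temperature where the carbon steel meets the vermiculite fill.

T ≈ 555 K

Treating each layer as a thermal resistance in series:
R_inner film = 1/(h_i·A) = 1/(4.26×17.4) = 0.01349 K/W
R_carbon steel = L/(kA) = 0.0043/(48.3×17.4) = 5.116×10^-6 K/W
R_vermiculite fill = L/(kA) = 0.125/(0.0629×17.4) = 0.1142 K/W
R_outer film = 1/(h_o·A) = 1/(10.1×17.4) = 0.00569 K/W
R_total = 0.1334 K/W;  Q = ΔT/R_total = 282/0.1334 = 2114 W
T_interface = T_inner − Q·ΣR(inner→interface) = 584 − 2110×0.0135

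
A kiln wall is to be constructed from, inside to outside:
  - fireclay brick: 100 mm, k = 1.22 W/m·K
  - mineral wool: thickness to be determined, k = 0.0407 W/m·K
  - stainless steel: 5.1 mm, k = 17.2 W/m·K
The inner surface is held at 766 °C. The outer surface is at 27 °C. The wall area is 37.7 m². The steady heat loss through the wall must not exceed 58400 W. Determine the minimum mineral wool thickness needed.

Model the wall as resistances in series:
R_fireclay brick = L/(kA) = 0.1/(1.22×37.7) = 0.002174 K/W
R_stainless steel = L/(kA) = 0.0051/(17.2×37.7) = 7.865×10^-6 K/W
Sum of the known resistances R_other = 0.002182 K/W
Required total resistance R_tot = ΔT/Q_allow = 739/58400 = 0.01265 K/W
R_mineral wool = R_tot − R_other = 0.01047 K/W
L = R·k·A = 0.01047×0.0407×37.7

L ≈ 16.1 mm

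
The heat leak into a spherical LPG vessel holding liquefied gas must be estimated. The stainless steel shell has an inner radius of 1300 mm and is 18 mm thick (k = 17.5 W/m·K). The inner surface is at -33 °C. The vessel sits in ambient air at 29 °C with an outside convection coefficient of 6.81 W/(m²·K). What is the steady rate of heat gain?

For a spherical shell R = (1/r₁ − 1/r₂)/(4πk); film R = 1/(h·4πr²). In series:
R_stainless steel shell = (1/1.3 − 1/1.318)/(4π×17.5) = 4.777×10^-5 K/W
R_outer film = 1/(h·4πr_o²) = 1/(6.81×4π×1.318²) = 0.006727 K/W
R_total = 0.006775 K/W
Q = ΔT/R_total = 62/0.006775

Q ≈ 9150 W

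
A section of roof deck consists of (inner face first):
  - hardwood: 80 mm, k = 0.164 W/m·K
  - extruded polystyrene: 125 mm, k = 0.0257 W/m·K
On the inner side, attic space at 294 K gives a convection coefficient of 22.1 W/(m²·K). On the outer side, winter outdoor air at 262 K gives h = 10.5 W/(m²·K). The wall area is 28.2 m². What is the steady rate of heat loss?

Treating each layer as a thermal resistance in series:
R_inner film = 1/(h_i·A) = 1/(22.1×28.2) = 0.001605 K/W
R_hardwood = L/(kA) = 0.08/(0.164×28.2) = 0.0173 K/W
R_extruded polystyrene = L/(kA) = 0.125/(0.0257×28.2) = 0.1725 K/W
R_outer film = 1/(h_o·A) = 1/(10.5×28.2) = 0.003377 K/W
R_total = 0.1948 K/W
Q = ΔT / R_total = 32 / 0.1948

Q ≈ 164 W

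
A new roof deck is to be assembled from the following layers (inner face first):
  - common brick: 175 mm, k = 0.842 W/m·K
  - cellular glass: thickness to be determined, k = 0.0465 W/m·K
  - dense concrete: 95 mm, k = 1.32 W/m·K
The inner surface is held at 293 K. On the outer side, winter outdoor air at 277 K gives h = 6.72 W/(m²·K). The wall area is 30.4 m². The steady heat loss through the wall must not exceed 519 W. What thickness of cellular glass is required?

Series thermal resistances:
R_common brick = L/(kA) = 0.175/(0.842×30.4) = 0.006837 K/W
R_dense concrete = L/(kA) = 0.095/(1.32×30.4) = 0.002367 K/W
R_outer film = 1/(h_o·A) = 1/(6.72×30.4) = 0.004895 K/W
Sum of the known resistances R_other = 0.0141 K/W
Required total resistance R_tot = ΔT/Q_allow = 16/519 = 0.03083 K/W
R_cellular glass = R_tot − R_other = 0.01673 K/W
L = R·k·A = 0.01673×0.0465×30.4

L ≈ 23.6 mm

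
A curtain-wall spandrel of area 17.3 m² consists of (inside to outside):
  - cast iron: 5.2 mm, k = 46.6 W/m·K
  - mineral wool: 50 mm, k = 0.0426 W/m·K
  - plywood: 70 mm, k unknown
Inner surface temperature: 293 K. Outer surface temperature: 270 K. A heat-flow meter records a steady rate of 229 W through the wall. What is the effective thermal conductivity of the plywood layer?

k ≈ 0.124 W/(m·K)

Model the wall as resistances in series:
R_cast iron = L/(kA) = 0.0052/(46.6×17.3) = 6.45×10^-6 K/W
R_mineral wool = L/(kA) = 0.05/(0.0426×17.3) = 0.06784 K/W
Sum of known resistances R_other = 0.06785 K/W
Total R = ΔT/Q = 23/229 = 0.1004 K/W
R_plywood = R_total − R_other = 0.03259 K/W
k = L/(R·A) = 0.07/(0.03259×17.3)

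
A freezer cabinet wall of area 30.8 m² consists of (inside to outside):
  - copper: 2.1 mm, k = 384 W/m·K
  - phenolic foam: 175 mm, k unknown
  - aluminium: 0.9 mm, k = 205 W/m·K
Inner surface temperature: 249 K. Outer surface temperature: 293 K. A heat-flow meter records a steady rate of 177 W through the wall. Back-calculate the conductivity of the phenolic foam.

k ≈ 0.0229 W/(m·K)

Using the resistance-network approach (series):
R_copper = L/(kA) = 0.0021/(384×30.8) = 1.776×10^-7 K/W
R_aluminium = L/(kA) = 0.0009/(205×30.8) = 1.425×10^-7 K/W
Sum of known resistances R_other = 3.201×10^-7 K/W
Total R = ΔT/Q = 44/177 = 0.2486 K/W
R_phenolic foam = R_total − R_other = 0.2486 K/W
k = L/(R·A) = 0.175/(0.2486×30.8)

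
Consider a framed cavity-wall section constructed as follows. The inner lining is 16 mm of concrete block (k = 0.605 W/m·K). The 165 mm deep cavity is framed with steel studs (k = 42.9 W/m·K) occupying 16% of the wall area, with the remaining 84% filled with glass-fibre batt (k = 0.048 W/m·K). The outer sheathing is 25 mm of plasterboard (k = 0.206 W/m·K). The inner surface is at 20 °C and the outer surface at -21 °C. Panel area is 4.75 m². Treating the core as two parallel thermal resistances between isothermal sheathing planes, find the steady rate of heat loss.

Q ≈ 1130 W

Sheathing layers in series; stud and cavity paths in parallel between them.
R_inner = 0.016/(0.605×4.75) = 0.005568 K/W
R_stud  = 0.165/(42.9×0.16×4.75) = 0.005061 K/W
R_cav   = 0.165/(0.048×0.84×4.75) = 0.8615 K/W
1/R_core = 1/R_stud + 1/R_cav → R_core = 0.005031 K/W
R_outer = 0.025/(0.206×4.75) = 0.02555 K/W
R_total = 0.03615 K/W
Q = ΔT/R_total = 41/0.03615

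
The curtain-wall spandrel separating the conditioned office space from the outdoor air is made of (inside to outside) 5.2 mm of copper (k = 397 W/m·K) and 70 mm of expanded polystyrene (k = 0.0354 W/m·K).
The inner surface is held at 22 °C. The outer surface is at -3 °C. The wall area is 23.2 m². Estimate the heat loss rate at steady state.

Thermal resistances in series:
R_copper = L/(kA) = 0.0052/(397×23.2) = 5.646×10^-7 K/W
R_expanded polystyrene = L/(kA) = 0.07/(0.0354×23.2) = 0.08523 K/W
R_total = 0.08523 K/W
Q = ΔT / R_total = 25 / 0.08523

Q ≈ 293 W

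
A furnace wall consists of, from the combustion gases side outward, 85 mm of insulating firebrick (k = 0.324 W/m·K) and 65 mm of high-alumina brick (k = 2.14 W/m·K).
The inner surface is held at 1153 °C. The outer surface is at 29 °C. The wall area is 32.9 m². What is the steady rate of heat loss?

Treating each layer as a thermal resistance in series:
R_insulating firebrick = L/(kA) = 0.085/(0.324×32.9) = 0.007974 K/W
R_high-alumina brick = L/(kA) = 0.065/(2.14×32.9) = 9.232×10^-4 K/W
R_total = 0.008897 K/W
Q = ΔT / R_total = 1124 / 0.008897

Q ≈ 126000 W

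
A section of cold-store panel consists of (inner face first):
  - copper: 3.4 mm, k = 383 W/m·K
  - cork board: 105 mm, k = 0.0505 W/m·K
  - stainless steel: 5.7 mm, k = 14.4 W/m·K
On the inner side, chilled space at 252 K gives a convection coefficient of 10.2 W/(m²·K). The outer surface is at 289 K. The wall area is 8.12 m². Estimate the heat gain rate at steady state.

Q ≈ 138 W

Model the wall as resistances in series:
R_inner film = 1/(h_i·A) = 1/(10.2×8.12) = 0.01207 K/W
R_copper = L/(kA) = 0.0034/(383×8.12) = 1.093×10^-6 K/W
R_cork board = L/(kA) = 0.105/(0.0505×8.12) = 0.2561 K/W
R_stainless steel = L/(kA) = 0.0057/(14.4×8.12) = 4.875×10^-5 K/W
R_total = 0.2682 K/W
Q = ΔT / R_total = 37 / 0.2682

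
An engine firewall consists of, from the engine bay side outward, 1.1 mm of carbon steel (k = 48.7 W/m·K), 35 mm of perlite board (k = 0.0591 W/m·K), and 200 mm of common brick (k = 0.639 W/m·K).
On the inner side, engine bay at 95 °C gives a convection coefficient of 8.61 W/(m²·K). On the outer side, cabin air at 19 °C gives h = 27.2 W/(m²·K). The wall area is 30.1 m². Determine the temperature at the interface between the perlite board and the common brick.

Thermal resistances in series:
R_inner film = 1/(h_i·A) = 1/(8.61×30.1) = 0.003859 K/W
R_carbon steel = L/(kA) = 0.0011/(48.7×30.1) = 7.504×10^-7 K/W
R_perlite board = L/(kA) = 0.035/(0.0591×30.1) = 0.01967 K/W
R_common brick = L/(kA) = 0.2/(0.639×30.1) = 0.0104 K/W
R_outer film = 1/(h_o·A) = 1/(27.2×30.1) = 0.001221 K/W
R_total = 0.03515 K/W;  Q = ΔT/R_total = 76/0.03515 = 2162 W
T_interface = T_inner − Q·ΣR(inner→interface) = 95 − 2160×0.02353

T ≈ 44.1 °C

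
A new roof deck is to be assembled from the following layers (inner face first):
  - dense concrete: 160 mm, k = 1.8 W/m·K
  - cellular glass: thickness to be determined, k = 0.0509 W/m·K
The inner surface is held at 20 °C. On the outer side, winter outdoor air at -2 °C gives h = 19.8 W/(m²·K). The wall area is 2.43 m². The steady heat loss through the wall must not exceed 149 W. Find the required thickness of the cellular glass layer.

L ≈ 11.2 mm

Treating each layer as a thermal resistance in series:
R_dense concrete = L/(kA) = 0.16/(1.8×2.43) = 0.03658 K/W
R_outer film = 1/(h_o·A) = 1/(19.8×2.43) = 0.02078 K/W
Sum of the known resistances R_other = 0.05736 K/W
Required total resistance R_tot = ΔT/Q_allow = 22/149 = 0.1477 K/W
R_cellular glass = R_tot − R_other = 0.09029 K/W
L = R·k·A = 0.09029×0.0509×2.43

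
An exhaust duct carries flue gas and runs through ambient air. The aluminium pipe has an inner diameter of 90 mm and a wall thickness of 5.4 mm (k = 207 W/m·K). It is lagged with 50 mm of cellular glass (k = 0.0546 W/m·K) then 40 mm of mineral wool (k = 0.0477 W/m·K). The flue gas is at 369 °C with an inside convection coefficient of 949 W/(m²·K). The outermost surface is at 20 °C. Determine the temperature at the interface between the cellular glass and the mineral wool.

T ≈ 145 °C

Treating each annulus and film as a series resistance:
R_inner film = 1/(h_i·2πr₁L) = 1/(949×2π×0.045×1) = 0.003727 K/W
R_aluminium pipe wall = ln(50.4/45)/(2π×207×1) = 8.713×10^-5 K/W
R_cellular glass = ln(100.4/50.4)/(2π×0.0546×1) = 2.009 K/W
R_mineral wool = ln(140.4/100.4)/(2π×0.0477×1) = 1.119 K/W
R_total = 3.132 K/W
Q = ΔT/R_total = 349/3.132
Q = 111 W/m
T_interface = T_inner − Q·ΣR(inner→interface) = 369 − 111×2.013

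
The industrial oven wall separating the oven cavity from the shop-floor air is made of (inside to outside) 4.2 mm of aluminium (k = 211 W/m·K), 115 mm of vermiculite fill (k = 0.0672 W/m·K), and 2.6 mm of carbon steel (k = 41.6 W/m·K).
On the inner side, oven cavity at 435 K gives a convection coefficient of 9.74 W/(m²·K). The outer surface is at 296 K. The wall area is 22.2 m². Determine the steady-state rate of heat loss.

Q ≈ 1700 W

Model the wall as resistances in series:
R_inner film = 1/(h_i·A) = 1/(9.74×22.2) = 0.004625 K/W
R_aluminium = L/(kA) = 0.0042/(211×22.2) = 8.966×10^-7 K/W
R_vermiculite fill = L/(kA) = 0.115/(0.0672×22.2) = 0.07709 K/W
R_carbon steel = L/(kA) = 0.0026/(41.6×22.2) = 2.815×10^-6 K/W
R_total = 0.08171 K/W
Q = ΔT / R_total = 139 / 0.08171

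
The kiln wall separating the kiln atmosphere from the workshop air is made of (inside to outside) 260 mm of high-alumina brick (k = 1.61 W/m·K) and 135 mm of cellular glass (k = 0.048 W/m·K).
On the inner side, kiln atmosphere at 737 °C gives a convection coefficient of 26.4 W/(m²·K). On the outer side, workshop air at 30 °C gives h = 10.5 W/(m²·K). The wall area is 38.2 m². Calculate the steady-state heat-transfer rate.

Q ≈ 8690 W

Treating each layer as a thermal resistance in series:
R_inner film = 1/(h_i·A) = 1/(26.4×38.2) = 9.916×10^-4 K/W
R_high-alumina brick = L/(kA) = 0.26/(1.61×38.2) = 0.004228 K/W
R_cellular glass = L/(kA) = 0.135/(0.048×38.2) = 0.07363 K/W
R_outer film = 1/(h_o·A) = 1/(10.5×38.2) = 0.002493 K/W
R_total = 0.08134 K/W
Q = ΔT / R_total = 707 / 0.08134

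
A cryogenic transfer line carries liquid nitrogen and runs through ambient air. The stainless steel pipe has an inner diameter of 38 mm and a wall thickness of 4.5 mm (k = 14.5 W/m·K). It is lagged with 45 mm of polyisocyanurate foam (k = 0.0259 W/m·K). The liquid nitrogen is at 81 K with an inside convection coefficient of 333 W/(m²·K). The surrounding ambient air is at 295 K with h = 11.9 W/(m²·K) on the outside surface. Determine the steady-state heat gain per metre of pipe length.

q′ ≈ 31.5 W/m

For a radial system each layer contributes R = ln(r_out/r_in)/(2πkL); films add R = 1/(hA).
R_inner film = 1/(h_i·2πr₁L) = 1/(333×2π×0.019×1) = 0.02515 K/W
R_stainless steel pipe wall = ln(23.5/19)/(2π×14.5×1) = 0.002333 K/W
R_polyisocyanurate foam = ln(68.5/23.5)/(2π×0.0259×1) = 6.574 K/W
R_outer film = 1/(h_o·2πr_oL) = 1/(11.9×2π×0.0685×1) = 0.1952 K/W
R_total = 6.797 K/W
Q = ΔT/R_total = 214/6.797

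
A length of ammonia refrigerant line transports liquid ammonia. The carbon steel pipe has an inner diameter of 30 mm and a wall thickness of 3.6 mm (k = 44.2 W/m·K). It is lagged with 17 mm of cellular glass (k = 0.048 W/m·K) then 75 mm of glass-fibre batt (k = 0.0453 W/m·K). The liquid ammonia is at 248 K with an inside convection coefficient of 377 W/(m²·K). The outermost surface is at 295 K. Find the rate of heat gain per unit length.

Radial resistances (cylindrical: R_cond = ln(r_o/r_i)/(2πkL), R_conv = 1/(h·2πrL)):
R_inner film = 1/(h_i·2πr₁L) = 1/(377×2π×0.015×1) = 0.02814 K/W
R_carbon steel pipe wall = ln(18.6/15)/(2π×44.2×1) = 7.746×10^-4 K/W
R_cellular glass = ln(35.6/18.6)/(2π×0.048×1) = 2.153 K/W
R_glass-fibre batt = ln(110.6/35.6)/(2π×0.0453×1) = 3.983 K/W
R_total = 6.164 K/W
Q = ΔT/R_total = 47/6.164

q′ ≈ 7.62 W/m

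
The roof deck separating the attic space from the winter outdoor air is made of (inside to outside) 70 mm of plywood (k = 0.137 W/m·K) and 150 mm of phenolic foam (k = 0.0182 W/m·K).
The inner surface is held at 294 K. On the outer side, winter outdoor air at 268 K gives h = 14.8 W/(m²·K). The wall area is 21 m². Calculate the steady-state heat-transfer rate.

Model the wall as resistances in series:
R_plywood = L/(kA) = 0.07/(0.137×21) = 0.02433 K/W
R_phenolic foam = L/(kA) = 0.15/(0.0182×21) = 0.3925 K/W
R_outer film = 1/(h_o·A) = 1/(14.8×21) = 0.003218 K/W
R_total = 0.42 K/W
Q = ΔT / R_total = 26 / 0.42

Q ≈ 61.9 W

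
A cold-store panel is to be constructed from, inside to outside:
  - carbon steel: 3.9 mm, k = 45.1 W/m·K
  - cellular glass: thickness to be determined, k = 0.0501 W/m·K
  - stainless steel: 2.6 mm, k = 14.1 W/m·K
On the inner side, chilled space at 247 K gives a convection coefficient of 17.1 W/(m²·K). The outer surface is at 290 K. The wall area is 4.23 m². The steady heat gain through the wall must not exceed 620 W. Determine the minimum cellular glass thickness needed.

Using the resistance-network approach (series):
R_inner film = 1/(h_i·A) = 1/(17.1×4.23) = 0.01382 K/W
R_carbon steel = L/(kA) = 0.0039/(45.1×4.23) = 2.044×10^-5 K/W
R_stainless steel = L/(kA) = 0.0026/(14.1×4.23) = 4.359×10^-5 K/W
Sum of the known resistances R_other = 0.01389 K/W
Required total resistance R_tot = ΔT/Q_allow = 43/620 = 0.06935 K/W
R_cellular glass = R_tot − R_other = 0.05547 K/W
L = R·k·A = 0.05547×0.0501×4.23

L ≈ 11.8 mm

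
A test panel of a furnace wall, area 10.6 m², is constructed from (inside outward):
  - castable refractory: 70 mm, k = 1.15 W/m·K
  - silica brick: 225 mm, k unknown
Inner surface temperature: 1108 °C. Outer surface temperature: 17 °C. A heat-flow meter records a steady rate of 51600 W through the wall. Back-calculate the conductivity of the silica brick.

Thermal resistances in series:
R_castable refractory = L/(kA) = 0.07/(1.15×10.6) = 0.005742 K/W
Sum of known resistances R_other = 0.005742 K/W
Total R = ΔT/Q = 1091/51600 = 0.02114 K/W
R_silica brick = R_total − R_other = 0.0154 K/W
k = L/(R·A) = 0.225/(0.0154×10.6)

k ≈ 1.38 W/(m·K)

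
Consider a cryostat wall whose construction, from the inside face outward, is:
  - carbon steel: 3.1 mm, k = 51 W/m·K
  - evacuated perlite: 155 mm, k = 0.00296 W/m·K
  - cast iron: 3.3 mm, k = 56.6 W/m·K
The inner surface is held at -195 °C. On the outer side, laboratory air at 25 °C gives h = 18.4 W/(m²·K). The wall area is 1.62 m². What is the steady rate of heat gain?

Model the wall as resistances in series:
R_carbon steel = L/(kA) = 0.0031/(51×1.62) = 3.752×10^-5 K/W
R_evacuated perlite = L/(kA) = 0.155/(0.00296×1.62) = 32.32 K/W
R_cast iron = L/(kA) = 0.0033/(56.6×1.62) = 3.599×10^-5 K/W
R_outer film = 1/(h_o·A) = 1/(18.4×1.62) = 0.03355 K/W
R_total = 32.36 K/W
Q = ΔT / R_total = 220 / 32.36

Q ≈ 6.8 W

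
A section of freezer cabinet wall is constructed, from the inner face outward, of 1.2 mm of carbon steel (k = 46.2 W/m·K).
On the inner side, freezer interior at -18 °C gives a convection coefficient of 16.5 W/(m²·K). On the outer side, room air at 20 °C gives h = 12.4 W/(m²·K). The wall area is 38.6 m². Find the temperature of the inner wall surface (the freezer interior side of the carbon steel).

T ≈ -1.7 °C

Treating each layer as a thermal resistance in series:
R_inner film = 1/(h_i·A) = 1/(16.5×38.6) = 0.00157 K/W
R_carbon steel = L/(kA) = 0.0012/(46.2×38.6) = 6.729×10^-7 K/W
R_outer film = 1/(h_o·A) = 1/(12.4×38.6) = 0.002089 K/W
R_total = 0.00366 K/W;  Q = ΔT/R_total = 38/0.00366 = 10380 W
T_interface = T_inner + Q·ΣR(inner→interface) = -18 + 10400×0.00157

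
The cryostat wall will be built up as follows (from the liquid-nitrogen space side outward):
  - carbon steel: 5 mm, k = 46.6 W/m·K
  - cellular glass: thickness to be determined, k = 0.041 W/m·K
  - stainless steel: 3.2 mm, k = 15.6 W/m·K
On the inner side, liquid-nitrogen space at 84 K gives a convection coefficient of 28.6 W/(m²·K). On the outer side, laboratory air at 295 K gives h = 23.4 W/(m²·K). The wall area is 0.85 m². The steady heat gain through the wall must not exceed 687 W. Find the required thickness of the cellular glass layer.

L ≈ 7.51 mm

Series thermal resistances:
R_inner film = 1/(h_i·A) = 1/(28.6×0.85) = 0.04114 K/W
R_carbon steel = L/(kA) = 0.005/(46.6×0.85) = 1.262×10^-4 K/W
R_stainless steel = L/(kA) = 0.0032/(15.6×0.85) = 2.413×10^-4 K/W
R_outer film = 1/(h_o·A) = 1/(23.4×0.85) = 0.05028 K/W
Sum of the known resistances R_other = 0.09178 K/W
Required total resistance R_tot = ΔT/Q_allow = 211/687 = 0.3071 K/W
R_cellular glass = R_tot − R_other = 0.2154 K/W
L = R·k·A = 0.2154×0.041×0.85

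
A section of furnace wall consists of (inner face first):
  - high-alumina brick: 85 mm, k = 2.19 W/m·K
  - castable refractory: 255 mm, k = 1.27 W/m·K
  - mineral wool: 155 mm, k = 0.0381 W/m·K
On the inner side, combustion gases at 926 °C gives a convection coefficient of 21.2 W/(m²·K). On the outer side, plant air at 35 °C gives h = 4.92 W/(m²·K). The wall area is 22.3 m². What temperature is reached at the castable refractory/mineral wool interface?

T ≈ 870 °C

Model the wall as resistances in series:
R_inner film = 1/(h_i·A) = 1/(21.2×22.3) = 0.002115 K/W
R_high-alumina brick = L/(kA) = 0.085/(2.19×22.3) = 0.00174 K/W
R_castable refractory = L/(kA) = 0.255/(1.27×22.3) = 0.009004 K/W
R_mineral wool = L/(kA) = 0.155/(0.0381×22.3) = 0.1824 K/W
R_outer film = 1/(h_o·A) = 1/(4.92×22.3) = 0.009114 K/W
R_total = 0.2044 K/W;  Q = ΔT/R_total = 891/0.2044 = 4359 W
T_interface = T_inner − Q·ΣR(inner→interface) = 926 − 4360×0.01286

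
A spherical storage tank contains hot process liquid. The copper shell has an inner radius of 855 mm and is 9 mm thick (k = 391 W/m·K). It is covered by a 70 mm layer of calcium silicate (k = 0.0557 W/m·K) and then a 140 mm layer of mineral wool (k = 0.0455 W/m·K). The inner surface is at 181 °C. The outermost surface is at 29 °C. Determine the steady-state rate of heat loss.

Radial (spherical) resistances in series:
R_copper shell = (1/0.855 − 1/0.864)/(4π×391) = 2.48×10^-6 K/W
R_calcium silicate = (1/0.864 − 1/0.934)/(4π×0.0557) = 0.1239 K/W
R_mineral wool = (1/0.934 − 1/1.074)/(4π×0.0455) = 0.2441 K/W
R_total = 0.368 K/W
Q = ΔT/R_total = 152/0.368

Q ≈ 413 W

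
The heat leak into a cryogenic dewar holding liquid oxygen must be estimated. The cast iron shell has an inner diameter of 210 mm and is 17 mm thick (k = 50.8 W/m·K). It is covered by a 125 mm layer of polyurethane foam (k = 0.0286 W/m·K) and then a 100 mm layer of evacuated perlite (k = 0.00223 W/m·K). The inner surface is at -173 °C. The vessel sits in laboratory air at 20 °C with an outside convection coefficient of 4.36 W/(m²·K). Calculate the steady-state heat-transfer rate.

For a spherical shell R = (1/r₁ − 1/r₂)/(4πk); film R = 1/(h·4πr²). In series:
R_cast iron shell = (1/0.105 − 1/0.122)/(4π×50.8) = 0.002079 K/W
R_polyurethane foam = (1/0.122 − 1/0.247)/(4π×0.0286) = 11.54 K/W
R_evacuated perlite = (1/0.247 − 1/0.347)/(4π×0.00223) = 41.64 K/W
R_outer film = 1/(h·4πr_o²) = 1/(4.36×4π×0.347²) = 0.1516 K/W
R_total = 53.33 K/W
Q = ΔT/R_total = 193/53.33

Q ≈ 3.62 W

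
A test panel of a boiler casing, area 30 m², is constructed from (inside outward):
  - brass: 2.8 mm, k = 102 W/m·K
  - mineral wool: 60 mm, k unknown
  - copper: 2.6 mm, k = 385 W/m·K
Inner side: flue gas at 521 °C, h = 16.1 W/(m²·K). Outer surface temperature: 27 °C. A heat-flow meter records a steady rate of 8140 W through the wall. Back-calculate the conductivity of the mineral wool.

Model the wall as resistances in series:
R_inner film = 1/(h_i·A) = 1/(16.1×30) = 0.00207 K/W
R_brass = L/(kA) = 0.0028/(102×30) = 9.15×10^-7 K/W
R_copper = L/(kA) = 0.0026/(385×30) = 2.251×10^-7 K/W
Sum of known resistances R_other = 0.002072 K/W
Total R = ΔT/Q = 494/8140 = 0.06069 K/W
R_mineral wool = R_total − R_other = 0.05862 K/W
k = L/(R·A) = 0.06/(0.05862×30)

k ≈ 0.0341 W/(m·K)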